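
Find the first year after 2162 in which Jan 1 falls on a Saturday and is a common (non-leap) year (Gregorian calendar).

Jan 1 advances by 2 weekdays after a leap year and by 1 after a common year.
2162: Jan 1 is Friday.
2163: Saturday
2163 begins on a Saturday and is a common year.

2163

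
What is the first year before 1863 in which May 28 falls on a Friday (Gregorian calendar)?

1858

From one year to the next, a fixed date's weekday advances by 1, or by 2 when a Feb 29 lies between the two dates.
1863: May 28 is Thursday.
1862: Wednesday (−1)
1861: Tuesday (−1)
1860: Monday (−1)
1859: Saturday (−2)
1858: Friday (−1)
May 28 falls on a Friday in 1858.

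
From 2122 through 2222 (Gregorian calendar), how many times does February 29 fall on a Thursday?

3

Leap years in 2122–2222: 24 of them.
Feb 29 weekday advances by 5 (mod 7) from one leap year to the next four years later (or differs when a century non-leap intervenes).
Leap-day weekdays: 2124:Tue 2128:Sun 2132:Fri 2136:Wed 2140:Mon 2144:Sat 2148:Thu✓ 2152:Tue 2156:Sun 2160:Fri 2164:Wed 2168:Mon 2172:Sat 2176:Thu✓ 2180:Tue 2184:Sun 2188:Fri 2192:Wed 2196:Mon 2204:Wed 2208:Mon 2212:Sat 2216:Thu✓ 2220:Tue
Thursday: 2148, 2176, 2216 → 3.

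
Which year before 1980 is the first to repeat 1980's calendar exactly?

Two years share a calendar iff Jan 1 falls on the same weekday and both are leap or both are common. 1980: Jan 1 is Tuesday, leap year.
1979: Jan 1 Monday, common
1978: Jan 1 Sunday, common
1977: Jan 1 Saturday, common
1976: Jan 1 Thursday, leap
1975: Jan 1 Wednesday, common
1974: Jan 1 Tuesday, common
1973: Jan 1 Monday, common
1972: Jan 1 Saturday, leap
1971: Jan 1 Friday, common
1970: Jan 1 Thursday, common
1969: Jan 1 Wednesday, common
1968: Jan 1 Monday, leap
1967: Jan 1 Sunday, common
1966: Jan 1 Saturday, common
1965: Jan 1 Friday, common
1964: Jan 1 Wednesday, leap
1963: Jan 1 Tuesday, common
1962: Jan 1 Monday, common
1961: Jan 1 Sunday, common
1960: Jan 1 Friday, leap
1959: Jan 1 Thursday, common
1958: Jan 1 Wednesday, common
1957: Jan 1 Tuesday, common
1956: Jan 1 Sunday, leap
1955: Jan 1 Saturday, common
1954: Jan 1 Friday, common
1953: Jan 1 Thursday, common
1952: Jan 1 Tuesday, leap
1952 matches on both conditions.

1952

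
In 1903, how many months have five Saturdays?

A month of length L has five Saturdays iff its first Saturday is on day ≤ L−28 (so day 1–3 in a 31-day month, 1–2 in a 30-day month, day 1 in a leap February).
Checking each month of 1903: Jan starts Thu (31d) ✓; Feb starts Sun (28d); Mar starts Sun (31d); Apr starts Wed (30d); May starts Fri (31d) ✓; Jun starts Mon (30d); Jul starts Wed (31d); Aug starts Sat (31d) ✓; Sep starts Tue (30d); Oct starts Thu (31d) ✓; Nov starts Sun (30d); Dec starts Tue (31d).
Five-Saturday months: January, May, August, October → 4.

4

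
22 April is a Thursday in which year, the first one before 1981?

1976

From one year to the next, a fixed date's weekday advances by 1, or by 2 when a Feb 29 lies between the two dates.
1981: April 22 is Wednesday.
1980: Tuesday (−1)
1979: Sunday (−2)
1978: Saturday (−1)
1977: Friday (−1)
1976: Thursday (−1)
22 April falls on a Thursday in 1976.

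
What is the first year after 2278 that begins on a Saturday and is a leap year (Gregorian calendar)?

Jan 1 advances by 2 weekdays after a leap year and by 1 after a common year.
2278: Jan 1 is Tuesday.
2279: Wednesday
2280: Thursday (leap)
2281: Saturday
2282: Sunday
2283: Monday
2284: Tuesday (leap)
2285: Thursday
2286: Friday
2287: Saturday
2288: Sunday (leap)
2289: Tuesday
2290: Wednesday
2291: Thursday
2292: Friday (leap)
2293: Sunday
2294: Monday
2295: Tuesday
2296: Wednesday (leap)
2297: Friday
2298: Saturday
2299: Sunday
2300: Monday
2301: Tuesday
2302: Wednesday
2303: Thursday
2304: Friday (leap)
2305: Sunday
2306: Monday
2307: Tuesday
2308: Wednesday (leap)
2309: Friday
2310: Saturday
2311: Sunday
2312: Monday (leap)
2313: Wednesday
2314: Thursday
2315: Friday
2316: Saturday (leap)
2316 begins on a Saturday and is a leap year.

2316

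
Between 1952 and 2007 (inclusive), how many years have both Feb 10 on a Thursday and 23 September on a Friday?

6

Check each year's weekday for Feb 10 and 23 September:
  1952: Sun/Tue  1953: Tue/Wed  1954: Wed/Thu  1955: Thu/Fri ✓  1956: Fri/Sun  1957: Sun/Mon  1958: Mon/Tue  1959: Tue/Wed  1960: Wed/Fri  1961: Fri/Sat  1962: Sat/Sun  1963: Sun/Mon  1964: Mon/Wed  1965: Wed/Thu  …(28 more)…  1994: Thu/Fri ✓  1995: Fri/Sat  1996: Sat/Mon  1997: Mon/Tue  1998: Tue/Wed  1999: Wed/Thu  2000: Thu/Sat  2001: Sat/Sun  2002: Sun/Mon  2003: Mon/Tue  2004: Tue/Thu  2005: Thu/Fri ✓  2006: Fri/Sat  2007: Sat/Sun
Both conditions hold in: 1955, 1966, 1977, 1983, 1994, 2005 — 6.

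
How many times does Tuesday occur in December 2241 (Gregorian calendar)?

4

December 2241 has 31 days and begins on Wednesday.
The first Tuesday is December 7.
Tuesdays fall on 7, 14, 21, 28 — that's 4.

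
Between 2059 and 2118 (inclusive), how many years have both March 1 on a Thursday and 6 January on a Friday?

3

Check each year's weekday for March 1 and 6 January:
  2059: Sat/Mon  2060: Mon/Tue  2061: Tue/Thu  2062: Wed/Fri  2063: Thu/Sat  2064: Sat/Sun  2065: Sun/Tue  2066: Mon/Wed  2067: Tue/Thu  2068: Thu/Fri ✓  2069: Fri/Sun  2070: Sat/Mon  2071: Sun/Tue  2072: Tue/Wed  …(32 more)…  2105: Sun/Tue  2106: Mon/Wed  2107: Tue/Thu  2108: Thu/Fri ✓  2109: Fri/Sun  2110: Sat/Mon  2111: Sun/Tue  2112: Tue/Wed  2113: Wed/Fri  2114: Thu/Sat  2115: Fri/Sun  2116: Sun/Mon  2117: Mon/Wed  2118: Tue/Thu
Both conditions hold in: 2068, 2096, 2108 — 3.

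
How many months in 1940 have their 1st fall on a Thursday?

2

Check the 1st of each month of 1940: Jan 1: Mon, Feb 1: Thu, Mar 1: Fri, Apr 1: Mon, May 1: Wed, Jun 1: Sat, Jul 1: Mon, Aug 1: Thu, Sep 1: Sun, Oct 1: Tue, Nov 1: Fri, Dec 1: Sun.
Thursday occurs in February, August — 2 months.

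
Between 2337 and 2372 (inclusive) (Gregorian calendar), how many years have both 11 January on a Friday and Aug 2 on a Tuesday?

0

Check each year's weekday for 11 January and Aug 2:
  2337: Mon/Mon  2338: Tue/Tue  2339: Wed/Wed  2340: Thu/Fri  2341: Sat/Sat  2342: Sun/Sun  2343: Mon/Mon  2344: Tue/Wed  2345: Thu/Thu  2346: Fri/Fri  2347: Sat/Sat  2348: Sun/Mon  2349: Tue/Tue  2350: Wed/Wed  …(8 more)…  2359: Sun/Sun  2360: Mon/Tue  2361: Wed/Wed  2362: Thu/Thu  2363: Fri/Fri  2364: Sat/Sun  2365: Mon/Mon  2366: Tue/Tue  2367: Wed/Wed  2368: Thu/Fri  2369: Sat/Sat  2370: Sun/Sun  2371: Mon/Mon  2372: Tue/Wed
Both conditions hold in: no year — 0.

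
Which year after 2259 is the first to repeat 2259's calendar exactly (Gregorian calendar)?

Two years share a calendar iff Jan 1 falls on the same weekday and both are leap or both are common. 2259: Jan 1 is Saturday, common year.
2260: Jan 1 Sunday, leap
2261: Jan 1 Tuesday, common
2262: Jan 1 Wednesday, common
2263: Jan 1 Thursday, common
2264: Jan 1 Friday, leap
2265: Jan 1 Sunday, common
2266: Jan 1 Monday, common
2267: Jan 1 Tuesday, common
2268: Jan 1 Wednesday, leap
2269: Jan 1 Friday, common
2270: Jan 1 Saturday, common
2270 matches on both conditions.

2270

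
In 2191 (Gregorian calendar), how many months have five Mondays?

A month of length L has five Mondays iff its first Monday is on day ≤ L−28 (so day 1–3 in a 31-day month, 1–2 in a 30-day month, day 1 in a leap February).
Checking each month of 2191: Jan starts Sat (31d) ✓; Feb starts Tue (28d); Mar starts Tue (31d); Apr starts Fri (30d); May starts Sun (31d) ✓; Jun starts Wed (30d); Jul starts Fri (31d); Aug starts Mon (31d) ✓; Sep starts Thu (30d); Oct starts Sat (31d) ✓; Nov starts Tue (30d); Dec starts Thu (31d).
Five-Monday months: January, May, August, October → 4.

4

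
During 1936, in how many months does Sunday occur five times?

4

A month of length L has five Sundays iff its first Sunday is on day ≤ L−28 (so day 1–3 in a 31-day month, 1–2 in a 30-day month, day 1 in a leap February).
Checking each month of 1936: Jan starts Wed (31d); Feb starts Sat (29d); Mar starts Sun (31d) ✓; Apr starts Wed (30d); May starts Fri (31d) ✓; Jun starts Mon (30d); Jul starts Wed (31d); Aug starts Sat (31d) ✓; Sep starts Tue (30d); Oct starts Thu (31d); Nov starts Sun (30d) ✓; Dec starts Tue (31d).
Five-Sunday months: March, May, August, November → 4.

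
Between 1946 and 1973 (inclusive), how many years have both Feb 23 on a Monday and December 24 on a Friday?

Check each year's weekday for Feb 23 and December 24:
  1946: Sat/Tue  1947: Sun/Wed  1948: Mon/Fri ✓  1949: Wed/Sat  1950: Thu/Sun  1951: Fri/Mon  1952: Sat/Wed  1953: Mon/Thu  1954: Tue/Fri  1955: Wed/Sat  1956: Thu/Mon  1957: Sat/Tue  1958: Sun/Wed  1959: Mon/Thu  1960: Tue/Sat  1961: Thu/Sun  1962: Fri/Mon  1963: Sat/Tue  1964: Sun/Thu  1965: Tue/Fri  1966: Wed/Sat  1967: Thu/Sun  1968: Fri/Tue  1969: Sun/Wed  1970: Mon/Thu  1971: Tue/Fri  1972: Wed/Sun  1973: Fri/Mon
Both conditions hold in: 1948 — 1.

1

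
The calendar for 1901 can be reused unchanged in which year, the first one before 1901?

1895

Two years share a calendar iff Jan 1 falls on the same weekday and both are leap or both are common. 1901: Jan 1 is Tuesday, common year.
1900: Jan 1 Monday, common
1899: Jan 1 Sunday, common
1898: Jan 1 Saturday, common
1897: Jan 1 Friday, common
1896: Jan 1 Wednesday, leap
1895: Jan 1 Tuesday, common
1895 matches on both conditions.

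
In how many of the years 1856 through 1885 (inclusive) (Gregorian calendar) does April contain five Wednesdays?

10

April has 30 days; it has five Wednesdays when Wednesday falls among the first (month-length − 28) days — i.e. when April 1 is one of Wednesday/Tuesday.
April 1 by year: 1856:Tue✓ 1857:Wed✓ 1858:Thu 1859:Fri 1860:Sun 1861:Mon 1862:Tue✓ 1863:Wed✓ 1864:Fri 1865:Sat 1866:Sun 1867:Mon 1868:Wed✓ 1869:Thu 1870:Fri 1871:Sat 1872:Mon 1873:Tue✓ 1874:Wed✓ 1875:Thu 1876:Sat 1877:Sun 1878:Mon 1879:Tue✓ 1880:Thu 1881:Fri 1882:Sat 1883:Sun 1884:Tue✓ 1885:Wed✓
Years with five Wednesdays: 1856, 1857, 1862, 1863, 1868, 1873, 1874, 1879, 1884, 1885 → 10.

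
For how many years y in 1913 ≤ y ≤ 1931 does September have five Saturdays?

5

September has 30 days; it has five Saturdays when Saturday falls among the first (month-length − 28) days — i.e. when September 1 is one of Saturday/Friday.
September 1 by year: 1913:Mon 1914:Tue 1915:Wed 1916:Fri✓ 1917:Sat✓ 1918:Sun 1919:Mon 1920:Wed 1921:Thu 1922:Fri✓ 1923:Sat✓ 1924:Mon 1925:Tue 1926:Wed 1927:Thu 1928:Sat✓ 1929:Sun 1930:Mon 1931:Tue
Years with five Saturdays: 1916, 1917, 1922, 1923, 1928 → 5.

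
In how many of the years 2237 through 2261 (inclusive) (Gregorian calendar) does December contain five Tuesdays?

10

December has 31 days; it has five Tuesdays when Tuesday falls among the first (month-length − 28) days — i.e. when December 1 is one of Tuesday/Monday/Sunday.
December 1 by year: 2237:Fri 2238:Sat 2239:Sun✓ 2240:Tue✓ 2241:Wed 2242:Thu 2243:Fri 2244:Sun✓ 2245:Mon✓ 2246:Tue✓ 2247:Wed 2248:Fri 2249:Sat 2250:Sun✓ 2251:Mon✓ 2252:Wed 2253:Thu 2254:Fri 2255:Sat 2256:Mon✓ 2257:Tue✓ 2258:Wed 2259:Thu 2260:Sat 2261:Sun✓
Years with five Tuesdays: 2239, 2240, 2244, 2245, 2246, 2250, 2251, 2256, 2257, 2261 → 10.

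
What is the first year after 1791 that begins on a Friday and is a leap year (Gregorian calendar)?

1796

Jan 1 advances by 2 weekdays after a leap year and by 1 after a common year.
1791: Jan 1 is Saturday.
1792: Sunday (leap)
1793: Tuesday
1794: Wednesday
1795: Thursday
1796: Friday (leap)
1796 begins on a Friday and is a leap year.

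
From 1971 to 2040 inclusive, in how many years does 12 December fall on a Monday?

10

Track 12 December's weekday year by year (advancing +1, or +2 across a Feb 29):
  1971: Sun  1972: Tue (+2)  1973: Wed (+1)  1974: Thu (+1)  1975: Fri (+1)
  1976: Sun (+2)  1977: Mon (+1) ✓  1978: Tue (+1)  1979: Wed (+1)  1980: Fri (+2)
  1981: Sat (+1)  1982: Sun (+1)  1983: Mon (+1) ✓  1984: Wed (+2)  … (42 more years) …
  2027: Sun (+1)  2028: Tue (+2)  2029: Wed (+1)  2030: Thu (+1)  2031: Fri (+1)
  2032: Sun (+2)  2033: Mon (+1) ✓  2034: Tue (+1)  2035: Wed (+1)  2036: Fri (+2)
  2037: Sat (+1)  2038: Sun (+1)  2039: Mon (+1) ✓  2040: Wed (+2)
Monday years: 1977, 1983, 1988, 1994, 2005, 2011, 2016, 2022, 2033, 2039 — 10 in total.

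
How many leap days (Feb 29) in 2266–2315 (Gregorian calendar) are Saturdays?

Leap years in 2266–2315: 11 of them.
Feb 29 weekday advances by 5 (mod 7) from one leap year to the next four years later (or differs when a century non-leap intervenes).
Leap-day weekdays: 2268:Sat✓ 2272:Thu 2276:Tue 2280:Sun 2284:Fri 2288:Wed 2292:Mon 2296:Sat✓ 2304:Mon 2308:Sat✓ 2312:Thu
Saturday: 2268, 2296, 2308 → 3.

3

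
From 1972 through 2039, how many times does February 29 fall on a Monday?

Leap years in 1972–2039: 17 of them.
Feb 29 weekday advances by 5 (mod 7) from one leap year to the next four years later (or differs when a century non-leap intervenes).
Leap-day weekdays: 1972:Tue 1976:Sun 1980:Fri 1984:Wed 1988:Mon✓ 1992:Sat 1996:Thu 2000:Tue 2004:Sun 2008:Fri 2012:Wed 2016:Mon✓ 2020:Sat 2024:Thu 2028:Tue 2032:Sun 2036:Fri
Monday: 1988, 2016 → 2.

2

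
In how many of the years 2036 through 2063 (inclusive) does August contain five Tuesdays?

August has 31 days; it has five Tuesdays when Tuesday falls among the first (month-length − 28) days — i.e. when August 1 is one of Tuesday/Monday/Sunday.
August 1 by year: 2036:Fri 2037:Sat 2038:Sun✓ 2039:Mon✓ 2040:Wed 2041:Thu 2042:Fri 2043:Sat 2044:Mon✓ 2045:Tue✓ 2046:Wed 2047:Thu 2048:Sat 2049:Sun✓ 2050:Mon✓ 2051:Tue✓ 2052:Thu 2053:Fri 2054:Sat 2055:Sun✓ 2056:Tue✓ 2057:Wed 2058:Thu 2059:Fri 2060:Sun✓ 2061:Mon✓ 2062:Tue✓ 2063:Wed
Years with five Tuesdays: 2038, 2039, 2044, 2045, 2049, 2050, 2051, 2055, 2056, 2060, 2061, 2062 → 12.

12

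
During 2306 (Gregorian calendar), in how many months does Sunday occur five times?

4

A month of length L has five Sundays iff its first Sunday is on day ≤ L−28 (so day 1–3 in a 31-day month, 1–2 in a 30-day month, day 1 in a leap February).
Checking each month of 2306: Jan starts Mon (31d); Feb starts Thu (28d); Mar starts Thu (31d); Apr starts Sun (30d) ✓; May starts Tue (31d); Jun starts Fri (30d); Jul starts Sun (31d) ✓; Aug starts Wed (31d); Sep starts Sat (30d) ✓; Oct starts Mon (31d); Nov starts Thu (30d); Dec starts Sat (31d) ✓.
Five-Sunday months: April, July, September, December → 4.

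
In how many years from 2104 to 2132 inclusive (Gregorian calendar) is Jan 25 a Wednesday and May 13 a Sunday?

Check each year's weekday for Jan 25 and May 13:
  2104: Fri/Tue  2105: Sun/Wed  2106: Mon/Thu  2107: Tue/Fri  2108: Wed/Sun ✓  2109: Fri/Mon  2110: Sat/Tue  2111: Sun/Wed  2112: Mon/Fri  2113: Wed/Sat  2114: Thu/Sun  2115: Fri/Mon  2116: Sat/Wed  2117: Mon/Thu  2118: Tue/Fri  2119: Wed/Sat  2120: Thu/Mon  2121: Sat/Tue  2122: Sun/Wed  2123: Mon/Thu  2124: Tue/Sat  2125: Thu/Sun  2126: Fri/Mon  2127: Sat/Tue  2128: Sun/Thu  2129: Tue/Fri  2130: Wed/Sat  2131: Thu/Sun  2132: Fri/Tue
Both conditions hold in: 2108 — 1.

1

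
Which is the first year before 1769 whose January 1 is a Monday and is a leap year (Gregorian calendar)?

1748

Jan 1 advances by 2 weekdays after a leap year and by 1 after a common year.
1769: Jan 1 is Sunday.
1768: Friday (leap)
1767: Thursday
1766: Wednesday
1765: Tuesday
1764: Sunday (leap)
1763: Saturday
1762: Friday
1761: Thursday
1760: Tuesday (leap)
1759: Monday
1758: Sunday
1757: Saturday
1756: Thursday (leap)
1755: Wednesday
1754: Tuesday
1753: Monday
1752: Saturday (leap)
1751: Friday
1750: Thursday
1749: Wednesday
1748: Monday (leap)
1748 begins on a Monday and is a leap year.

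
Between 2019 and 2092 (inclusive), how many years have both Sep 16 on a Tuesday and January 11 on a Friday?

Check each year's weekday for Sep 16 and January 11:
  2019: Mon/Fri  2020: Wed/Sat  2021: Thu/Mon  2022: Fri/Tue  2023: Sat/Wed  2024: Mon/Thu  2025: Tue/Sat  2026: Wed/Sun  2027: Thu/Mon  2028: Sat/Tue  2029: Sun/Thu  2030: Mon/Fri  2031: Tue/Sat  2032: Thu/Sun  …(46 more)…  2079: Sat/Wed  2080: Mon/Thu  2081: Tue/Sat  2082: Wed/Sun  2083: Thu/Mon  2084: Sat/Tue  2085: Sun/Thu  2086: Mon/Fri  2087: Tue/Sat  2088: Thu/Sun  2089: Fri/Tue  2090: Sat/Wed  2091: Sun/Thu  2092: Tue/Fri ✓
Both conditions hold in: 2036, 2064, 2092 — 3.

3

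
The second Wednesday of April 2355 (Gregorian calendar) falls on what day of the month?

April 1, 2355 is a Friday, so the first Wednesday is the 6th.
The second Wednesday is 6 + 7 = 13.

13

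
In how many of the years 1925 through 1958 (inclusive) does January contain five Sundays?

January has 31 days; it has five Sundays when Sunday falls among the first (month-length − 28) days — i.e. when January 1 is one of Sunday/Saturday/Friday.
January 1 by year: 1925:Thu 1926:Fri✓ 1927:Sat✓ 1928:Sun✓ 1929:Tue 1930:Wed 1931:Thu 1932:Fri✓ 1933:Sun✓ 1934:Mon 1935:Tue 1936:Wed 1937:Fri✓ 1938:Sat✓ 1939:Sun✓ …(4 more)… 1944:Sat✓ 1945:Mon 1946:Tue 1947:Wed 1948:Thu 1949:Sat✓ 1950:Sun✓ 1951:Mon 1952:Tue 1953:Thu 1954:Fri✓ 1955:Sat✓ 1956:Sun✓ 1957:Tue 1958:Wed
Years with five Sundays: 1926, 1927, 1928, 1932, 1933, 1937, 1938, 1939, 1943, 1944, 1949, 1950, 1954, 1955, 1956 → 15.

15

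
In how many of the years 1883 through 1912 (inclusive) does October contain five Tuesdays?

14

October has 31 days; it has five Tuesdays when Tuesday falls among the first (month-length − 28) days — i.e. when October 1 is one of Tuesday/Monday/Sunday.
October 1 by year: 1883:Mon✓ 1884:Wed 1885:Thu 1886:Fri 1887:Sat 1888:Mon✓ 1889:Tue✓ 1890:Wed 1891:Thu 1892:Sat 1893:Sun✓ 1894:Mon✓ 1895:Tue✓ 1896:Thu 1897:Fri 1898:Sat 1899:Sun✓ 1900:Mon✓ 1901:Tue✓ 1902:Wed 1903:Thu 1904:Sat 1905:Sun✓ 1906:Mon✓ 1907:Tue✓ 1908:Thu 1909:Fri 1910:Sat 1911:Sun✓ 1912:Tue✓
Years with five Tuesdays: 1883, 1888, 1889, 1893, 1894, 1895, 1899, 1900, 1901, 1905, 1906, 1907, 1911, 1912 → 14.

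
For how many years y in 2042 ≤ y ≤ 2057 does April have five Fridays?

4

April has 30 days; it has five Fridays when Friday falls among the first (month-length − 28) days — i.e. when April 1 is one of Friday/Thursday.
April 1 by year: 2042:Tue 2043:Wed 2044:Fri✓ 2045:Sat 2046:Sun 2047:Mon 2048:Wed 2049:Thu✓ 2050:Fri✓ 2051:Sat 2052:Mon 2053:Tue 2054:Wed 2055:Thu✓ 2056:Sat 2057:Sun
Years with five Fridays: 2044, 2049, 2050, 2055 → 4.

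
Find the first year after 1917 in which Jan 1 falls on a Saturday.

Jan 1 advances by 2 weekdays after a leap year and by 1 after a common year.
1917: Jan 1 is Monday.
1918: Tuesday
1919: Wednesday
1920: Thursday (leap)
1921: Saturday
1921 begins on a Saturday

1921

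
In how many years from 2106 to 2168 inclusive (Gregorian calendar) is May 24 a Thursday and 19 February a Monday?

6

Check each year's weekday for May 24 and 19 February:
  2106: Mon/Fri  2107: Tue/Sat  2108: Thu/Sun  2109: Fri/Tue  2110: Sat/Wed  2111: Sun/Thu  2112: Tue/Fri  2113: Wed/Sun  2114: Thu/Mon ✓  2115: Fri/Tue  2116: Sun/Wed  2117: Mon/Fri  2118: Tue/Sat  2119: Wed/Sun  …(35 more)…  2155: Sat/Wed  2156: Mon/Thu  2157: Tue/Sat  2158: Wed/Sun  2159: Thu/Mon ✓  2160: Sat/Tue  2161: Sun/Thu  2162: Mon/Fri  2163: Tue/Sat  2164: Thu/Sun  2165: Fri/Tue  2166: Sat/Wed  2167: Sun/Thu  2168: Tue/Fri
Both conditions hold in: 2114, 2125, 2131, 2142, 2153, 2159 — 6.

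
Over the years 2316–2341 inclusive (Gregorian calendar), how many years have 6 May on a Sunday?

Track 6 May's weekday year by year (advancing +1, or +2 across a Feb 29):
  2316: Sat  2317: Sun (+1) ✓  2318: Mon (+1)  2319: Tue (+1)  2320: Thu (+2)
  2321: Fri (+1)  2322: Sat (+1)  2323: Sun (+1) ✓  2324: Tue (+2)  2325: Wed (+1)
  2326: Thu (+1)  2327: Fri (+1)  2328: Sun (+2) ✓  2329: Mon (+1)  2330: Tue (+1)
  2331: Wed (+1)  2332: Fri (+2)  2333: Sat (+1)  2334: Sun (+1) ✓  2335: Mon (+1)
  2336: Wed (+2)  2337: Thu (+1)  2338: Fri (+1)  2339: Sat (+1)  2340: Mon (+2)
  2341: Tue (+1)
Sunday years: 2317, 2323, 2328, 2334 — 4 in total.

4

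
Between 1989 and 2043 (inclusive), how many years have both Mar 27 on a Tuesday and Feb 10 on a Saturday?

Check each year's weekday for Mar 27 and Feb 10:
  1989: Mon/Fri  1990: Tue/Sat ✓  1991: Wed/Sun  1992: Fri/Mon  1993: Sat/Wed  1994: Sun/Thu  1995: Mon/Fri  1996: Wed/Sat  1997: Thu/Mon  1998: Fri/Tue  1999: Sat/Wed  2000: Mon/Thu  2001: Tue/Sat ✓  2002: Wed/Sun  …(27 more)…  2030: Wed/Sun  2031: Thu/Mon  2032: Sat/Tue  2033: Sun/Thu  2034: Mon/Fri  2035: Tue/Sat ✓  2036: Thu/Sun  2037: Fri/Tue  2038: Sat/Wed  2039: Sun/Thu  2040: Tue/Fri  2041: Wed/Sun  2042: Thu/Mon  2043: Fri/Tue
Both conditions hold in: 1990, 2001, 2007, 2018, 2029, 2035 — 6.

6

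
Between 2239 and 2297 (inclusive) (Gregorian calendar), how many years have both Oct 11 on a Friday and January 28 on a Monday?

Check each year's weekday for Oct 11 and January 28:
  2239: Fri/Mon ✓  2240: Sun/Tue  2241: Mon/Thu  2242: Tue/Fri  2243: Wed/Sat  2244: Fri/Sun  2245: Sat/Tue  2246: Sun/Wed  2247: Mon/Thu  2248: Wed/Fri  2249: Thu/Sun  2250: Fri/Mon ✓  2251: Sat/Tue  2252: Mon/Wed  …(31 more)…  2284: Sat/Mon  2285: Sun/Wed  2286: Mon/Thu  2287: Tue/Fri  2288: Thu/Sat  2289: Fri/Mon ✓  2290: Sat/Tue  2291: Sun/Wed  2292: Tue/Thu  2293: Wed/Sat  2294: Thu/Sun  2295: Fri/Mon ✓  2296: Sun/Tue  2297: Mon/Thu
Both conditions hold in: 2239, 2250, 2261, 2267, 2278, 2289, 2295 — 7.

7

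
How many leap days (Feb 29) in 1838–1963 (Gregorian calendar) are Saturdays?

5

Leap years in 1838–1963: 30 of them.
Feb 29 weekday advances by 5 (mod 7) from one leap year to the next four years later (or differs when a century non-leap intervenes).
Leap-day weekdays: 1840:Sat✓ 1844:Thu 1848:Tue 1852:Sun 1856:Fri 1860:Wed 1864:Mon 1868:Sat✓ 1872:Thu 1876:Tue 1880:Sun 1884:Fri 1888:Wed …(4 more)… 1912:Thu 1916:Tue 1920:Sun 1924:Fri 1928:Wed 1932:Mon 1936:Sat✓ 1940:Thu 1944:Tue 1948:Sun 1952:Fri 1956:Wed 1960:Mon
Saturday: 1840, 1868, 1896, 1908, 1936 → 5.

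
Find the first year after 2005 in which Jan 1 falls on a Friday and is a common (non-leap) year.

2010

Jan 1 advances by 2 weekdays after a leap year and by 1 after a common year.
2005: Jan 1 is Saturday.
2006: Sunday
2007: Monday
2008: Tuesday (leap)
2009: Thursday
2010: Friday
2010 begins on a Friday and is a common year.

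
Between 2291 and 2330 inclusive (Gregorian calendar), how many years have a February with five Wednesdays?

1

February has 28 days (29 in leap years); it has five Wednesdays when Wednesday falls among the first (month-length − 28) days — i.e. when February 1 is Wednesday in a leap year (never in a common year).
February 1 by year: 2291:Sun 2292:Mon 2293:Wed 2294:Thu 2295:Fri 2296:Sat 2297:Mon 2298:Tue 2299:Wed 2300:Thu 2301:Fri 2302:Sat 2303:Sun 2304:Mon 2305:Wed …(10 more)… 2316:Tue 2317:Thu 2318:Fri 2319:Sat 2320:Sun 2321:Tue 2322:Wed 2323:Thu 2324:Fri 2325:Sun 2326:Mon 2327:Tue 2328:Wed✓ 2329:Fri 2330:Sat
Years with five Wednesdays: 2328 → 1.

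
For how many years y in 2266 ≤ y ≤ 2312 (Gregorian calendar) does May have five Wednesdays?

22

May has 31 days; it has five Wednesdays when Wednesday falls among the first (month-length − 28) days — i.e. when May 1 is one of Wednesday/Tuesday/Monday.
May 1 by year: 2266:Tue✓ 2267:Wed✓ 2268:Fri 2269:Sat 2270:Sun 2271:Mon✓ 2272:Wed✓ 2273:Thu 2274:Fri 2275:Sat 2276:Mon✓ 2277:Tue✓ 2278:Wed✓ 2279:Thu 2280:Sat …(17 more)… 2298:Sun 2299:Mon✓ 2300:Tue✓ 2301:Wed✓ 2302:Thu 2303:Fri 2304:Sun 2305:Mon✓ 2306:Tue✓ 2307:Wed✓ 2308:Fri 2309:Sat 2310:Sun 2311:Mon✓ 2312:Wed✓
Years with five Wednesdays: 2266, 2267, 2271, 2272, 2276, 2277, 2278, 2282, 2283, 2288, 2289, 2293, 2294, 2295, 2299, 2300, 2301, 2305, 2306, 2307, 2311, 2312 → 22.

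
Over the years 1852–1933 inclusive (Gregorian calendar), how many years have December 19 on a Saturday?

12

Track December 19's weekday year by year (advancing +1, or +2 across a Feb 29):
  1852: Sun  1853: Mon (+1)  1854: Tue (+1)  1855: Wed (+1)  1856: Fri (+2)
  1857: Sat (+1) ✓  1858: Sun (+1)  1859: Mon (+1)  1860: Wed (+2)  1861: Thu (+1)
  1862: Fri (+1)  1863: Sat (+1) ✓  1864: Mon (+2)  1865: Tue (+1)  … (54 more years) …
  1920: Sun (+2)  1921: Mon (+1)  1922: Tue (+1)  1923: Wed (+1)  1924: Fri (+2)
  1925: Sat (+1) ✓  1926: Sun (+1)  1927: Mon (+1)  1928: Wed (+2)  1929: Thu (+1)
  1930: Fri (+1)  1931: Sat (+1) ✓  1932: Mon (+2)  1933: Tue (+1)
Saturday years: 1857, 1863, 1868, 1874, 1885, 1891, 1896, 1903, 1908, 1914, 1925, 1931 — 12 in total.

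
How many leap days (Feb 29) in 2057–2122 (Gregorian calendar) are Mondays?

2

Leap years in 2057–2122: 15 of them.
Feb 29 weekday advances by 5 (mod 7) from one leap year to the next four years later (or differs when a century non-leap intervenes).
Leap-day weekdays: 2060:Sun 2064:Fri 2068:Wed 2072:Mon✓ 2076:Sat 2080:Thu 2084:Tue 2088:Sun 2092:Fri 2096:Wed 2104:Fri 2108:Wed 2112:Mon✓ 2116:Sat 2120:Thu
Monday: 2072, 2112 → 2.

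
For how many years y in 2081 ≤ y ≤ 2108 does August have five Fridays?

12

August has 31 days; it has five Fridays when Friday falls among the first (month-length − 28) days — i.e. when August 1 is one of Friday/Thursday/Wednesday.
August 1 by year: 2081:Fri✓ 2082:Sat 2083:Sun 2084:Tue 2085:Wed✓ 2086:Thu✓ 2087:Fri✓ 2088:Sun 2089:Mon 2090:Tue 2091:Wed✓ 2092:Fri✓ 2093:Sat 2094:Sun 2095:Mon 2096:Wed✓ 2097:Thu✓ 2098:Fri✓ 2099:Sat 2100:Sun 2101:Mon 2102:Tue 2103:Wed✓ 2104:Fri✓ 2105:Sat 2106:Sun 2107:Mon 2108:Wed✓
Years with five Fridays: 2081, 2085, 2086, 2087, 2091, 2092, 2096, 2097, 2098, 2103, 2104, 2108 → 12.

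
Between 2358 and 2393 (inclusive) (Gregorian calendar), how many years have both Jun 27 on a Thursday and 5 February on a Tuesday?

4

Check each year's weekday for Jun 27 and 5 February:
  2358: Fri/Wed  2359: Sat/Thu  2360: Mon/Fri  2361: Tue/Sun  2362: Wed/Mon  2363: Thu/Tue ✓  2364: Sat/Wed  2365: Sun/Fri  2366: Mon/Sat  2367: Tue/Sun  2368: Thu/Mon  2369: Fri/Wed  2370: Sat/Thu  2371: Sun/Fri  …(8 more)…  2380: Fri/Tue  2381: Sat/Thu  2382: Sun/Fri  2383: Mon/Sat  2384: Wed/Sun  2385: Thu/Tue ✓  2386: Fri/Wed  2387: Sat/Thu  2388: Mon/Fri  2389: Tue/Sun  2390: Wed/Mon  2391: Thu/Tue ✓  2392: Sat/Wed  2393: Sun/Fri
Both conditions hold in: 2363, 2374, 2385, 2391 — 4.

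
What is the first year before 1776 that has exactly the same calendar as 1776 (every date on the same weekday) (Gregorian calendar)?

1748

Two years share a calendar iff Jan 1 falls on the same weekday and both are leap or both are common. 1776: Jan 1 is Monday, leap year.
1775: Jan 1 Sunday, common
1774: Jan 1 Saturday, common
1773: Jan 1 Friday, common
1772: Jan 1 Wednesday, leap
1771: Jan 1 Tuesday, common
1770: Jan 1 Monday, common
1769: Jan 1 Sunday, common
1768: Jan 1 Friday, leap
1767: Jan 1 Thursday, common
1766: Jan 1 Wednesday, common
1765: Jan 1 Tuesday, common
1764: Jan 1 Sunday, leap
1763: Jan 1 Saturday, common
1762: Jan 1 Friday, common
1761: Jan 1 Thursday, common
1760: Jan 1 Tuesday, leap
1759: Jan 1 Monday, common
1758: Jan 1 Sunday, common
1757: Jan 1 Saturday, common
1756: Jan 1 Thursday, leap
1755: Jan 1 Wednesday, common
1754: Jan 1 Tuesday, common
1753: Jan 1 Monday, common
1752: Jan 1 Saturday, leap
1751: Jan 1 Friday, common
1750: Jan 1 Thursday, common
1749: Jan 1 Wednesday, common
1748: Jan 1 Monday, leap
1748 matches on both conditions.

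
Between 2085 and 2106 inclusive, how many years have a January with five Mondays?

9

January has 31 days; it has five Mondays when Monday falls among the first (month-length − 28) days — i.e. when January 1 is one of Monday/Sunday/Saturday.
January 1 by year: 2085:Mon✓ 2086:Tue 2087:Wed 2088:Thu 2089:Sat✓ 2090:Sun✓ 2091:Mon✓ 2092:Tue 2093:Thu 2094:Fri 2095:Sat✓ 2096:Sun✓ 2097:Tue 2098:Wed 2099:Thu 2100:Fri 2101:Sat✓ 2102:Sun✓ 2103:Mon✓ 2104:Tue 2105:Thu 2106:Fri
Years with five Mondays: 2085, 2089, 2090, 2091, 2095, 2096, 2101, 2102, 2103 → 9.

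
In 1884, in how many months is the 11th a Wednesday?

1

Check the 11th of each month of 1884: Jan 11: Fri, Feb 11: Mon, Mar 11: Tue, Apr 11: Fri, May 11: Sun, Jun 11: Wed, Jul 11: Fri, Aug 11: Mon, Sep 11: Thu, Oct 11: Sat, Nov 11: Tue, Dec 11: Thu.
Wednesday occurs in June — 1 month.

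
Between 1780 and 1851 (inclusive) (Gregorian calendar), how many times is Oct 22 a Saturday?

10

Track Oct 22's weekday year by year (advancing +1, or +2 across a Feb 29):
  1780: Sun  1781: Mon (+1)  1782: Tue (+1)  1783: Wed (+1)  1784: Fri (+2)
  1785: Sat (+1) ✓  1786: Sun (+1)  1787: Mon (+1)  1788: Wed (+2)  1789: Thu (+1)
  1790: Fri (+1)  1791: Sat (+1) ✓  1792: Mon (+2)  1793: Tue (+1)  … (44 more years) …
  1838: Mon (+1)  1839: Tue (+1)  1840: Thu (+2)  1841: Fri (+1)  1842: Sat (+1) ✓
  1843: Sun (+1)  1844: Tue (+2)  1845: Wed (+1)  1846: Thu (+1)  1847: Fri (+1)
  1848: Sun (+2)  1849: Mon (+1)  1850: Tue (+1)  1851: Wed (+1)
Saturday years: 1785, 1791, 1796, 1803, 1808, 1814, 1825, 1831, 1836, 1842 — 10 in total.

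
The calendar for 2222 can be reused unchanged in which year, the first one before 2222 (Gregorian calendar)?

Two years share a calendar iff Jan 1 falls on the same weekday and both are leap or both are common. 2222: Jan 1 is Tuesday, common year.
2221: Jan 1 Monday, common
2220: Jan 1 Saturday, leap
2219: Jan 1 Friday, common
2218: Jan 1 Thursday, common
2217: Jan 1 Wednesday, common
2216: Jan 1 Monday, leap
2215: Jan 1 Sunday, common
2214: Jan 1 Saturday, common
2213: Jan 1 Friday, common
2212: Jan 1 Wednesday, leap
2211: Jan 1 Tuesday, common
2211 matches on both conditions.

2211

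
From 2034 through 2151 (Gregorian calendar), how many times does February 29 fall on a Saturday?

4

Leap years in 2034–2151: 28 of them.
Feb 29 weekday advances by 5 (mod 7) from one leap year to the next four years later (or differs when a century non-leap intervenes).
Leap-day weekdays: 2036:Fri 2040:Wed 2044:Mon 2048:Sat✓ 2052:Thu 2056:Tue 2060:Sun 2064:Fri 2068:Wed 2072:Mon 2076:Sat✓ 2080:Thu 2084:Tue 2088:Sun 2092:Fri 2096:Wed 2104:Fri 2108:Wed 2112:Mon 2116:Sat✓ 2120:Thu 2124:Tue 2128:Sun 2132:Fri 2136:Wed 2140:Mon 2144:Sat✓ 2148:Thu
Saturday: 2048, 2076, 2116, 2144 → 4.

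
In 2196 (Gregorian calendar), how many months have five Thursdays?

A month of length L has five Thursdays iff its first Thursday is on day ≤ L−28 (so day 1–3 in a 31-day month, 1–2 in a 30-day month, day 1 in a leap February).
Checking each month of 2196: Jan starts Fri (31d); Feb starts Mon (29d); Mar starts Tue (31d) ✓; Apr starts Fri (30d); May starts Sun (31d); Jun starts Wed (30d) ✓; Jul starts Fri (31d); Aug starts Mon (31d); Sep starts Thu (30d) ✓; Oct starts Sat (31d); Nov starts Tue (30d); Dec starts Thu (31d) ✓.
Five-Thursday months: March, June, September, December → 4.

4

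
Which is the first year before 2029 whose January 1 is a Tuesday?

2019

Jan 1 advances by 2 weekdays after a leap year and by 1 after a common year.
2029: Jan 1 is Monday.
2028: Saturday (leap)
2027: Friday
2026: Thursday
2025: Wednesday
2024: Monday (leap)
2023: Sunday
2022: Saturday
2021: Friday
2020: Wednesday (leap)
2019: Tuesday
2019 begins on a Tuesday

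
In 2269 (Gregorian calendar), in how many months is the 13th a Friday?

Check the 13th of each month of 2269: Jan 13: Wed, Feb 13: Sat, Mar 13: Sat, Apr 13: Tue, May 13: Thu, Jun 13: Sun, Jul 13: Tue, Aug 13: Fri, Sep 13: Mon, Oct 13: Wed, Nov 13: Sat, Dec 13: Mon.
Friday occurs in August — 1 month.

1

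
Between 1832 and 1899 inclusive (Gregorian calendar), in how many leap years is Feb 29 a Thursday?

2

Leap years in 1832–1899: 17 of them.
Feb 29 weekday advances by 5 (mod 7) from one leap year to the next four years later (or differs when a century non-leap intervenes).
Leap-day weekdays: 1832:Wed 1836:Mon 1840:Sat 1844:Thu✓ 1848:Tue 1852:Sun 1856:Fri 1860:Wed 1864:Mon 1868:Sat 1872:Thu✓ 1876:Tue 1880:Sun 1884:Fri 1888:Wed 1892:Mon 1896:Sat
Thursday: 1844, 1872 → 2.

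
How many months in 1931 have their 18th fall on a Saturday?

Check the 18th of each month of 1931: Jan 18: Sun, Feb 18: Wed, Mar 18: Wed, Apr 18: Sat, May 18: Mon, Jun 18: Thu, Jul 18: Sat, Aug 18: Tue, Sep 18: Fri, Oct 18: Sun, Nov 18: Wed, Dec 18: Fri.
Saturday occurs in April, July — 2 months.

2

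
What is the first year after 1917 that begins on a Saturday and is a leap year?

Jan 1 advances by 2 weekdays after a leap year and by 1 after a common year.
1917: Jan 1 is Monday.
1918: Tuesday
1919: Wednesday
1920: Thursday (leap)
1921: Saturday
1922: Sunday
1923: Monday
1924: Tuesday (leap)
1925: Thursday
1926: Friday
1927: Saturday
1928: Sunday (leap)
1929: Tuesday
1930: Wednesday
1931: Thursday
1932: Friday (leap)
1933: Sunday
1934: Monday
1935: Tuesday
1936: Wednesday (leap)
1937: Friday
1938: Saturday
1939: Sunday
1940: Monday (leap)
1941: Wednesday
1942: Thursday
1943: Friday
1944: Saturday (leap)
1944 begins on a Saturday and is a leap year.

1944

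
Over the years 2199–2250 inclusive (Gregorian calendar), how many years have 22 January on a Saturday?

Track 22 January's weekday year by year (advancing +1, or +2 across a Feb 29):
  2199: Tue  2200: Wed (+1)  2201: Thu (+1)  2202: Fri (+1)  2203: Sat (+1) ✓
  2204: Sun (+1)  2205: Tue (+2)  2206: Wed (+1)  2207: Thu (+1)  2208: Fri (+1)
  2209: Sun (+2)  2210: Mon (+1)  2211: Tue (+1)  2212: Wed (+1)  … (24 more years) …
  2237: Sun (+2)  2238: Mon (+1)  2239: Tue (+1)  2240: Wed (+1)  2241: Fri (+2)
  2242: Sat (+1) ✓  2243: Sun (+1)  2244: Mon (+1)  2245: Wed (+2)  2246: Thu (+1)
  2247: Fri (+1)  2248: Sat (+1) ✓  2249: Mon (+2)  2250: Tue (+1)
Saturday years: 2203, 2214, 2220, 2225, 2231, 2242, 2248 — 7 in total.

7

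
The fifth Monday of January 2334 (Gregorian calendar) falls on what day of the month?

29

January 1, 2334 is a Monday, so the first Monday is the 1st.
The fifth Monday is 1 + 28 = 29.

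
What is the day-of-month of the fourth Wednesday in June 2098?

25

June 1, 2098 is a Sunday, so the first Wednesday is the 4th.
The fourth Wednesday is 4 + 21 = 25.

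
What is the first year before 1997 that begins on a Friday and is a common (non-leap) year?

Jan 1 advances by 2 weekdays after a leap year and by 1 after a common year.
1997: Jan 1 is Wednesday.
1996: Monday (leap)
1995: Sunday
1994: Saturday
1993: Friday
1993 begins on a Friday and is a common year.

1993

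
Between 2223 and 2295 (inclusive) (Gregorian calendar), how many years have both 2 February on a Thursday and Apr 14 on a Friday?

8

Check each year's weekday for 2 February and Apr 14:
  2223: Sun/Mon  2224: Mon/Wed  2225: Wed/Thu  2226: Thu/Fri ✓  2227: Fri/Sat  2228: Sat/Mon  2229: Mon/Tue  2230: Tue/Wed  2231: Wed/Thu  2232: Thu/Sat  2233: Sat/Sun  2234: Sun/Mon  2235: Mon/Tue  2236: Tue/Thu  …(45 more)…  2282: Thu/Fri ✓  2283: Fri/Sat  2284: Sat/Mon  2285: Mon/Tue  2286: Tue/Wed  2287: Wed/Thu  2288: Thu/Sat  2289: Sat/Sun  2290: Sun/Mon  2291: Mon/Tue  2292: Tue/Thu  2293: Thu/Fri ✓  2294: Fri/Sat  2295: Sat/Sun
Both conditions hold in: 2226, 2237, 2243, 2254, 2265, 2271, 2282, 2293 — 8.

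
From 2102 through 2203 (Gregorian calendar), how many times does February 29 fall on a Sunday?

Leap years in 2102–2203: 24 of them.
Feb 29 weekday advances by 5 (mod 7) from one leap year to the next four years later (or differs when a century non-leap intervenes).
Leap-day weekdays: 2104:Fri 2108:Wed 2112:Mon 2116:Sat 2120:Thu 2124:Tue 2128:Sun✓ 2132:Fri 2136:Wed 2140:Mon 2144:Sat 2148:Thu 2152:Tue 2156:Sun✓ 2160:Fri 2164:Wed 2168:Mon 2172:Sat 2176:Thu 2180:Tue 2184:Sun✓ 2188:Fri 2192:Wed 2196:Mon
Sunday: 2128, 2156, 2184 → 3.

3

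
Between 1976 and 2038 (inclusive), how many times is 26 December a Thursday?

Track 26 December's weekday year by year (advancing +1, or +2 across a Feb 29):
  1976: Sun  1977: Mon (+1)  1978: Tue (+1)  1979: Wed (+1)  1980: Fri (+2)
  1981: Sat (+1)  1982: Sun (+1)  1983: Mon (+1)  1984: Wed (+2)  1985: Thu (+1) ✓
  1986: Fri (+1)  1987: Sat (+1)  1988: Mon (+2)  1989: Tue (+1)  … (35 more years) …
  2025: Fri (+1)  2026: Sat (+1)  2027: Sun (+1)  2028: Tue (+2)  2029: Wed (+1)
  2030: Thu (+1) ✓  2031: Fri (+1)  2032: Sun (+2)  2033: Mon (+1)  2034: Tue (+1)
  2035: Wed (+1)  2036: Fri (+2)  2037: Sat (+1)  2038: Sun (+1)
Thursday years: 1985, 1991, 1996, 2002, 2013, 2019, 2024, 2030 — 8 in total.

8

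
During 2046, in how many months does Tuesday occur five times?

4

A month of length L has five Tuesdays iff its first Tuesday is on day ≤ L−28 (so day 1–3 in a 31-day month, 1–2 in a 30-day month, day 1 in a leap February).
Checking each month of 2046: Jan starts Mon (31d) ✓; Feb starts Thu (28d); Mar starts Thu (31d); Apr starts Sun (30d); May starts Tue (31d) ✓; Jun starts Fri (30d); Jul starts Sun (31d) ✓; Aug starts Wed (31d); Sep starts Sat (30d); Oct starts Mon (31d) ✓; Nov starts Thu (30d); Dec starts Sat (31d).
Five-Tuesday months: January, May, July, October → 4.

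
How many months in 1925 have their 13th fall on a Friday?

3

Check the 13th of each month of 1925: Jan 13: Tue, Feb 13: Fri, Mar 13: Fri, Apr 13: Mon, May 13: Wed, Jun 13: Sat, Jul 13: Mon, Aug 13: Thu, Sep 13: Sun, Oct 13: Tue, Nov 13: Fri, Dec 13: Sun.
Friday occurs in February, March, November — 3 months.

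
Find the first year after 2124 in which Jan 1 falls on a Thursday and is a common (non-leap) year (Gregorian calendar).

Jan 1 advances by 2 weekdays after a leap year and by 1 after a common year.
2124: Jan 1 is Saturday (leap).
2125: Monday
2126: Tuesday
2127: Wednesday
2128: Thursday (leap)
2129: Saturday
2130: Sunday
2131: Monday
2132: Tuesday (leap)
2133: Thursday
2133 begins on a Thursday and is a common year.

2133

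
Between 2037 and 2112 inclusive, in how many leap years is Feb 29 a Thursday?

2

Leap years in 2037–2112: 18 of them.
Feb 29 weekday advances by 5 (mod 7) from one leap year to the next four years later (or differs when a century non-leap intervenes).
Leap-day weekdays: 2040:Wed 2044:Mon 2048:Sat 2052:Thu✓ 2056:Tue 2060:Sun 2064:Fri 2068:Wed 2072:Mon 2076:Sat 2080:Thu✓ 2084:Tue 2088:Sun 2092:Fri 2096:Wed 2104:Fri 2108:Wed 2112:Mon
Thursday: 2052, 2080 → 2.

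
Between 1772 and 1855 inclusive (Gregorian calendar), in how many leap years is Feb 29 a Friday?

2

Leap years in 1772–1855: 20 of them.
Feb 29 weekday advances by 5 (mod 7) from one leap year to the next four years later (or differs when a century non-leap intervenes).
Leap-day weekdays: 1772:Sat 1776:Thu 1780:Tue 1784:Sun 1788:Fri✓ 1792:Wed 1796:Mon 1804:Wed 1808:Mon 1812:Sat 1816:Thu 1820:Tue 1824:Sun 1828:Fri✓ 1832:Wed 1836:Mon 1840:Sat 1844:Thu 1848:Tue 1852:Sun
Friday: 1788, 1828 → 2.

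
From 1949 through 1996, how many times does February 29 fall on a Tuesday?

1

Leap years in 1949–1996: 12 of them.
Feb 29 weekday advances by 5 (mod 7) from one leap year to the next four years later (or differs when a century non-leap intervenes).
Leap-day weekdays: 1952:Fri 1956:Wed 1960:Mon 1964:Sat 1968:Thu 1972:Tue✓ 1976:Sun 1980:Fri 1984:Wed 1988:Mon 1992:Sat 1996:Thu
Tuesday: 1972 → 1.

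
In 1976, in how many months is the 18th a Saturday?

2

Check the 18th of each month of 1976: Jan 18: Sun, Feb 18: Wed, Mar 18: Thu, Apr 18: Sun, May 18: Tue, Jun 18: Fri, Jul 18: Sun, Aug 18: Wed, Sep 18: Sat, Oct 18: Mon, Nov 18: Thu, Dec 18: Sat.
Saturday occurs in September, December — 2 months.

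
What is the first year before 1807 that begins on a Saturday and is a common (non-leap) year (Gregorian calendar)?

Jan 1 advances by 2 weekdays after a leap year and by 1 after a common year.
1807: Jan 1 is Thursday.
1806: Wednesday
1805: Tuesday
1804: Sunday (leap)
1803: Saturday
1803 begins on a Saturday and is a common year.

1803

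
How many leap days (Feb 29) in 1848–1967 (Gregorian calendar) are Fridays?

Leap years in 1848–1967: 29 of them.
Feb 29 weekday advances by 5 (mod 7) from one leap year to the next four years later (or differs when a century non-leap intervenes).
Leap-day weekdays: 1848:Tue 1852:Sun 1856:Fri✓ 1860:Wed 1864:Mon 1868:Sat 1872:Thu 1876:Tue 1880:Sun 1884:Fri✓ 1888:Wed 1892:Mon 1896:Sat …(3 more)… 1916:Tue 1920:Sun 1924:Fri✓ 1928:Wed 1932:Mon 1936:Sat 1940:Thu 1944:Tue 1948:Sun 1952:Fri✓ 1956:Wed 1960:Mon 1964:Sat
Friday: 1856, 1884, 1924, 1952 → 4.

4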